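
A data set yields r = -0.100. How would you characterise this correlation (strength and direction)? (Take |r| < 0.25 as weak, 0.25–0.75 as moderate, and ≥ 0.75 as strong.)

weak negative

r = -0.100 < 0 so the relationship is negative.
|r| = 0.100, which falls in the weak range.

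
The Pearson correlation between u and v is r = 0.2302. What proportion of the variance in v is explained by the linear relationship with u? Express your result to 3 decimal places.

0.053

r² = (0.2302)² = 0.053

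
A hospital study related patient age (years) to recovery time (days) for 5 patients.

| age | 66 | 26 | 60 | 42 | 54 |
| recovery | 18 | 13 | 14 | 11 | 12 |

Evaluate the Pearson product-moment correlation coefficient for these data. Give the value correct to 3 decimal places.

n = 5, Σx = 248, Σy = 68, Σx² = 13312, Σy² = 954, Σxy = 3476
nΣxy − ΣxΣy = 17380 − 16864 = 516
nΣx² − (Σx)² = 66560 − 61504 = 5056; nΣy² − (Σy)² = 4770 − 4624 = 146
r = 516 / √(5056 × 146) = 516 / 859.1717 ≈ 0.601

0.601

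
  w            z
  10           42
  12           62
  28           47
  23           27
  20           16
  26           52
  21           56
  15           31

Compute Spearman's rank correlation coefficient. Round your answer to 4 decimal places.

0.0000

Rank w: 1, 2, 8, 6, 4, 7, 5, 3
Rank z: 4, 8, 5, 2, 1, 6, 7, 3
d = rank(w) − rank(z): -3, -6, 3, 4, 3, 1, -2, 0; Σd² = 84
ρ = 1 − 6Σd² / [n(n²−1)] = 1 − 6×84 / (8×63) = 1 − 504/504 ≈ 0.0000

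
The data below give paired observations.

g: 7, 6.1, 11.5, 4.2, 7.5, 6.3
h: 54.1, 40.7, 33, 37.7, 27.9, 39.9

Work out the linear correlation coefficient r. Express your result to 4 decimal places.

-0.2877

n = 6, Σg = 42.6, Σh = 233.3, Σg² = 332.04, Σh² = 9464.01, Σgh = 1625.43
nΣgh − ΣgΣh = 9752.58 − 9938.58 = -186
nΣg² − (Σg)² = 1992.24 − 1814.76 = 177.48; nΣh² − (Σh)² = 56784.06 − 54428.89 = 2355.17
r = -186 / √(177.48 × 2355.17) = -186 / 646.5258 ≈ -0.2877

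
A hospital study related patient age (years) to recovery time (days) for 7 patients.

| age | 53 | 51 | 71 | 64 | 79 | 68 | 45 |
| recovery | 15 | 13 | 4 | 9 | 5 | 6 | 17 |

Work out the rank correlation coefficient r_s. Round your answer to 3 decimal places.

Rank age: 3, 2, 6, 4, 7, 5, 1
Rank recovery: 6, 5, 1, 4, 2, 3, 7
d = rank(age) − rank(recovery): -3, -3, 5, 0, 5, 2, -6; Σd² = 108
ρ = 1 − 6Σd² / [n(n²−1)] = 1 − 6×108 / (7×48) = 1 − 648/336 ≈ -0.929

-0.929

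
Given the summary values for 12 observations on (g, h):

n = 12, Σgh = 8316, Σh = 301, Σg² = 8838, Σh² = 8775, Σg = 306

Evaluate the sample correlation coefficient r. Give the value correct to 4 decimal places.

r = (nΣgh − ΣgΣh) / √[(nΣg² − (Σg)²)(nΣh² − (Σh)²)]
Numerator: 12×8316 − 306×301 = 7686
Denominator: √[(106056 − 93636)(105300 − 90601)] = √[12420 × 14699] = 13511.5351
r = 7686 / 13511.5351 ≈ 0.5688

0.5688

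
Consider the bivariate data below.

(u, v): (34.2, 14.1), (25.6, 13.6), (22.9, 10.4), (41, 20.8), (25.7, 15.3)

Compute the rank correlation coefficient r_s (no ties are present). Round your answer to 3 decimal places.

Rank u: 4, 2, 1, 5, 3
Rank v: 3, 2, 1, 5, 4
d = rank(u) − rank(v): 1, 0, 0, 0, -1; Σd² = 2
ρ = 1 − 6Σd² / [n(n²−1)] = 1 − 6×2 / (5×24) = 1 − 12/120 ≈ 0.900

0.900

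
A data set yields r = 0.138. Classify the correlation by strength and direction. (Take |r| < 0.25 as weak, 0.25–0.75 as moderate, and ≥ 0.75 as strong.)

weak positive

r = 0.138 > 0 so the relationship is positive.
|r| = 0.138, which falls in the weak range.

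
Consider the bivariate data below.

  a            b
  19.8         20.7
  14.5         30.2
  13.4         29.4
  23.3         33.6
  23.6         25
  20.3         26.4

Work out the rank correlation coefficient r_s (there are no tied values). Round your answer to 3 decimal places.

Rank a: 3, 2, 1, 5, 6, 4
Rank b: 1, 5, 4, 6, 2, 3
d = rank(a) − rank(b): 2, -3, -3, -1, 4, 1; Σd² = 40
ρ = 1 − 6Σd² / [n(n²−1)] = 1 − 6×40 / (6×35) = 1 − 240/210 ≈ -0.143

-0.143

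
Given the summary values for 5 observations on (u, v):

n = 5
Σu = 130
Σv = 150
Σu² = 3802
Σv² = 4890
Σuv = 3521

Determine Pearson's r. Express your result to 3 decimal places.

r = (nΣuv − ΣuΣv) / √[(nΣu² − (Σu)²)(nΣv² − (Σv)²)]
Numerator: 5×3521 − 130×150 = -1895
Denominator: √[(19010 − 16900)(24450 − 22500)] = √[2110 × 1950] = 2028.4230
r = -1895 / 2028.4230 ≈ -0.934

-0.934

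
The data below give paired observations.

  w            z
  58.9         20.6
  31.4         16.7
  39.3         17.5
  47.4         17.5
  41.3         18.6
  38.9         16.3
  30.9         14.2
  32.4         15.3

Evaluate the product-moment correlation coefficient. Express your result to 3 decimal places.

n = 8, Σw = 320.5, Σz = 136.7, Σw² = 13469.89, Σz² = 2363.13, Σwz = 5591.72
nΣwz − ΣwΣz = 44733.76 − 43812.35 = 921.41
nΣw² − (Σw)² = 107759.12 − 102720.25 = 5038.87; nΣz² − (Σz)² = 18905.04 − 18686.89 = 218.15
r = 921.41 / √(5038.87 × 218.15) = 921.41 / 1048.4415 ≈ 0.879

0.879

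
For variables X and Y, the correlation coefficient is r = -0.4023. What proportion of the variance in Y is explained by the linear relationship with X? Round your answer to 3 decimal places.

r² = (-0.4023)² = 0.162

0.162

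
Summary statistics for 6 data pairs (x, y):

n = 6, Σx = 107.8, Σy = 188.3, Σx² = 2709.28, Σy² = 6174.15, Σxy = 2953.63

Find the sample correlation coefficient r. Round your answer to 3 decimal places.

-0.950

r = (nΣxy − ΣxΣy) / √[(nΣx² − (Σx)²)(nΣy² − (Σy)²)]
Numerator: 6×2953.63 − 107.8×188.3 = -2576.96
Denominator: √[(16255.68 − 11620.84)(37044.9 − 35456.89)] = √[4634.84 × 1588.01] = 2712.9637
r = -2576.96 / 2712.9637 ≈ -0.950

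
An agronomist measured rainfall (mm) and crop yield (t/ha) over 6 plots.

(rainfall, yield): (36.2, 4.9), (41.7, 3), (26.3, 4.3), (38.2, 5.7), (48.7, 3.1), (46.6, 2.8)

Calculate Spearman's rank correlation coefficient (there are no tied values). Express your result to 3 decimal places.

-0.600

Rank rainfall: 2, 4, 1, 3, 6, 5
Rank yield: 5, 2, 4, 6, 3, 1
d = rank(rainfall) − rank(yield): -3, 2, -3, -3, 3, 4; Σd² = 56
ρ = 1 − 6Σd² / [n(n²−1)] = 1 − 6×56 / (6×35) = 1 − 336/210 ≈ -0.600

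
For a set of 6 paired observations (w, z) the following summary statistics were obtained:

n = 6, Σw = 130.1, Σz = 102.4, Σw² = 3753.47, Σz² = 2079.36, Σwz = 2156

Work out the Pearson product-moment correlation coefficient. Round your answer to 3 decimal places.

-0.116

r = (nΣwz − ΣwΣz) / √[(nΣw² − (Σw)²)(nΣz² − (Σz)²)]
Numerator: 6×2156 − 130.1×102.4 = -386.24
Denominator: √[(22520.82 − 16926.01)(12476.16 − 10485.76)] = √[5594.81 × 1990.4] = 3337.0511
r = -386.24 / 3337.0511 ≈ -0.116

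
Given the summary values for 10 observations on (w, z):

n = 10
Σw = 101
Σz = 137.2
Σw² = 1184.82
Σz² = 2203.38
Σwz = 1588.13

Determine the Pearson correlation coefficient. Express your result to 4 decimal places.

r = (nΣwz − ΣwΣz) / √[(nΣw² − (Σw)²)(nΣz² − (Σz)²)]
Numerator: 10×1588.13 − 101×137.2 = 2024.1
Denominator: √[(11848.2 − 10201)(22033.8 − 18823.84)] = √[1647.2 × 3209.96] = 2299.4447
r = 2024.1 / 2299.4447 ≈ 0.8803

0.8803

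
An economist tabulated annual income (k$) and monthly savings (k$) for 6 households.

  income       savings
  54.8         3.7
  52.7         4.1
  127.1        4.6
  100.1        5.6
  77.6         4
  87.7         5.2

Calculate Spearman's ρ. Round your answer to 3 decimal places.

0.657

Rank income: 2, 1, 6, 5, 3, 4
Rank savings: 1, 3, 4, 6, 2, 5
d = rank(income) − rank(savings): 1, -2, 2, -1, 1, -1; Σd² = 12
ρ = 1 − 6Σd² / [n(n²−1)] = 1 − 6×12 / (6×35) = 1 − 72/210 ≈ 0.657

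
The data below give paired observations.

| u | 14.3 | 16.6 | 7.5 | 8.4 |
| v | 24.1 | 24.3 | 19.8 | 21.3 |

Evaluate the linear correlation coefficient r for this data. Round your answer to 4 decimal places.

n = 4, Σu = 46.8, Σv = 89.5, Σu² = 606.86, Σv² = 2017.03, Σuv = 1075.43
nΣuv − ΣuΣv = 4301.72 − 4188.6 = 113.12
nΣu² − (Σu)² = 2427.44 − 2190.24 = 237.2; nΣv² − (Σv)² = 8068.12 − 8010.25 = 57.87
r = 113.12 / √(237.2 × 57.87) = 113.12 / 117.1613 ≈ 0.9655

0.9655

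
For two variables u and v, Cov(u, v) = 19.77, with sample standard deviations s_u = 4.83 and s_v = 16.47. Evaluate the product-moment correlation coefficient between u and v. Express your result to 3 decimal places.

0.249

r = Cov(u,v) / (s_u · s_v) = 19.77 / (4.83 × 16.47)
  = 19.77 / 79.5501 ≈ 0.249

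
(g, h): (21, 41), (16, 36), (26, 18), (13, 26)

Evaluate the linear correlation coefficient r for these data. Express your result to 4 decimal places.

n = 4, Σg = 76, Σh = 121, Σg² = 1542, Σh² = 3977, Σgh = 2243
nΣgh − ΣgΣh = 8972 − 9196 = -224
nΣg² − (Σg)² = 6168 − 5776 = 392; nΣh² − (Σh)² = 15908 − 14641 = 1267
r = -224 / √(392 × 1267) = -224 / 704.7439 ≈ -0.3178

-0.3178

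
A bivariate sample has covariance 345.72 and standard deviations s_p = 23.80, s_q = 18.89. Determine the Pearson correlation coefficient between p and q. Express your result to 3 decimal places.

0.769

r = Cov(p,q) / (s_p · s_q) = 345.72 / (23.80 × 18.89)
  = 345.72 / 449.5820 ≈ 0.769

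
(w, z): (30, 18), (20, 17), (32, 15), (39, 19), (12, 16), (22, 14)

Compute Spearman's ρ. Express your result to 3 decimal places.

Rank w: 4, 2, 5, 6, 1, 3
Rank z: 5, 4, 2, 6, 3, 1
d = rank(w) − rank(z): -1, -2, 3, 0, -2, 2; Σd² = 22
ρ = 1 − 6Σd² / [n(n²−1)] = 1 − 6×22 / (6×35) = 1 − 132/210 ≈ 0.371

0.371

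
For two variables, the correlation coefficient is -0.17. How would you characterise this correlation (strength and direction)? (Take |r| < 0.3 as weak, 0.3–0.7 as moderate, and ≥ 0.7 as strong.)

weak negative

r = -0.17 < 0 so the relationship is negative.
|r| = 0.17, which falls in the weak range.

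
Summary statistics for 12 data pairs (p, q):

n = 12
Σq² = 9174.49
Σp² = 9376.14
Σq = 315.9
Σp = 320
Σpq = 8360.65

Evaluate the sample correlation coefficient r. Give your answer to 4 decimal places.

r = (nΣpq − ΣpΣq) / √[(nΣp² − (Σp)²)(nΣq² − (Σq)²)]
Numerator: 12×8360.65 − 320×315.9 = -760.2
Denominator: √[(112513.68 − 102400)(110093.88 − 99792.81)] = √[10113.68 × 10301.07] = 10206.9450
r = -760.2 / 10206.9450 ≈ -0.0745

-0.0745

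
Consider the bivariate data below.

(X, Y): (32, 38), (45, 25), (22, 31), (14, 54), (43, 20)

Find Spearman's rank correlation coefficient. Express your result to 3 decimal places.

-0.800

Rank X: 3, 5, 2, 1, 4
Rank Y: 4, 2, 3, 5, 1
d = rank(X) − rank(Y): -1, 3, -1, -4, 3; Σd² = 36
ρ = 1 − 6Σd² / [n(n²−1)] = 1 − 6×36 / (5×24) = 1 − 216/120 ≈ -0.800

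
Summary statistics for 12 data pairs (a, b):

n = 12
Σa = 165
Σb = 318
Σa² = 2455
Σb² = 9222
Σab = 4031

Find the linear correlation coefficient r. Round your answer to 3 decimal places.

-0.887

r = (nΣab − ΣaΣb) / √[(nΣa² − (Σa)²)(nΣb² − (Σb)²)]
Numerator: 12×4031 − 165×318 = -4098
Denominator: √[(29460 − 27225)(110664 − 101124)] = √[2235 × 9540] = 4617.5643
r = -4098 / 4617.5643 ≈ -0.887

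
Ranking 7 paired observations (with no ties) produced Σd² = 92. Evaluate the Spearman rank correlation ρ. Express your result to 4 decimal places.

-0.6429

ρ = 1 − 6Σd² / [n(n²−1)] = 1 − 6×92 / (7×48)
  = 1 − 552/336 = 1 − 1.64286 ≈ -0.6429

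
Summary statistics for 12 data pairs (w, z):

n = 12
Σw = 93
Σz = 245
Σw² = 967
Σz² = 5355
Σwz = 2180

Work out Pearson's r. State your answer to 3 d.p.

r = (nΣwz − ΣwΣz) / √[(nΣw² − (Σw)²)(nΣz² − (Σz)²)]
Numerator: 12×2180 − 93×245 = 3375
Denominator: √[(11604 − 8649)(64260 − 60025)] = √[2955 × 4235] = 3537.5733
r = 3375 / 3537.5733 ≈ 0.954

0.954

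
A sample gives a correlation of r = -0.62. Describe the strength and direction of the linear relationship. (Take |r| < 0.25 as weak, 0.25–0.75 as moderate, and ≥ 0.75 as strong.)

r = -0.62 < 0 so the relationship is negative.
|r| = 0.62, which falls in the moderate range.

moderate negative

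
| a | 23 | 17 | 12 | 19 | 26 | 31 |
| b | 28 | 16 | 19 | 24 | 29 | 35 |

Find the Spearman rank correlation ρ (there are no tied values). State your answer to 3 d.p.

0.943

Rank a: 4, 2, 1, 3, 5, 6
Rank b: 4, 1, 2, 3, 5, 6
d = rank(a) − rank(b): 0, 1, -1, 0, 0, 0; Σd² = 2
ρ = 1 − 6Σd² / [n(n²−1)] = 1 − 6×2 / (6×35) = 1 − 12/210 ≈ 0.943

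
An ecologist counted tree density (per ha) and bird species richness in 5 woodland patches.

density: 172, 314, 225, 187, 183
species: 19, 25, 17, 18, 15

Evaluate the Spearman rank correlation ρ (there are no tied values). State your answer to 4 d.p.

0.3000

Rank density: 1, 5, 4, 3, 2
Rank species: 4, 5, 2, 3, 1
d = rank(density) − rank(species): -3, 0, 2, 0, 1; Σd² = 14
ρ = 1 − 6Σd² / [n(n²−1)] = 1 − 6×14 / (5×24) = 1 − 84/120 ≈ 0.3000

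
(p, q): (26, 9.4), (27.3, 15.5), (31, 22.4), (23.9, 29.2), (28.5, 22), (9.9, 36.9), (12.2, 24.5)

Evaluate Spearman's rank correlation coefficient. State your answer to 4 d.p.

Rank p: 4, 5, 7, 3, 6, 1, 2
Rank q: 1, 2, 4, 6, 3, 7, 5
d = rank(p) − rank(q): 3, 3, 3, -3, 3, -6, -3; Σd² = 90
ρ = 1 − 6Σd² / [n(n²−1)] = 1 − 6×90 / (7×48) = 1 − 540/336 ≈ -0.6071

-0.6071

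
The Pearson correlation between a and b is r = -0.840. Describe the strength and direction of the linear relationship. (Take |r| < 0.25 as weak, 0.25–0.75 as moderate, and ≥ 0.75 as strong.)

strong negative

r = -0.840 < 0 so the relationship is negative.
|r| = 0.840, which falls in the strong range.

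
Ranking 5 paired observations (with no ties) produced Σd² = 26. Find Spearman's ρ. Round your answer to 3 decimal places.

-0.300

ρ = 1 − 6Σd² / [n(n²−1)] = 1 − 6×26 / (5×24)
  = 1 − 156/120 = 1 − 1.3000 ≈ -0.300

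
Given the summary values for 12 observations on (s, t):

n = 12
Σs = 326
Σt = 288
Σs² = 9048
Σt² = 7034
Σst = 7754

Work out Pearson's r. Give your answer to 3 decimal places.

-0.458

r = (nΣst − ΣsΣt) / √[(nΣs² − (Σs)²)(nΣt² − (Σt)²)]
Numerator: 12×7754 − 326×288 = -840
Denominator: √[(108576 − 106276)(84408 − 82944)] = √[2300 × 1464] = 1834.9932
r = -840 / 1834.9932 ≈ -0.458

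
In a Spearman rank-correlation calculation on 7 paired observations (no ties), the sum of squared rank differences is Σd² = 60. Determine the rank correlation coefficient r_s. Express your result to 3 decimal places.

ρ = 1 − 6Σd² / [n(n²−1)] = 1 − 6×60 / (7×48)
  = 1 − 360/336 = 1 − 1.0714 ≈ -0.071

-0.071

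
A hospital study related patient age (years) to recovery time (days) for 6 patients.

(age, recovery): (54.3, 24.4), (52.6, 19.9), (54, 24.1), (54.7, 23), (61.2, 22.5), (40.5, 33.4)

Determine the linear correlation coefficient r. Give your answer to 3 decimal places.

-0.824

n = 6, Σx = 317.3, Σy = 147.3, Σx² = 17009.03, Σy² = 3722.99, Σxy = 7660.86
nΣxy − ΣxΣy = 45965.16 − 46738.29 = -773.13
nΣx² − (Σx)² = 102054.18 − 100679.29 = 1374.89; nΣy² − (Σy)² = 22337.94 − 21697.29 = 640.65
r = -773.13 / √(1374.89 × 640.65) = -773.13 / 938.5219 ≈ -0.824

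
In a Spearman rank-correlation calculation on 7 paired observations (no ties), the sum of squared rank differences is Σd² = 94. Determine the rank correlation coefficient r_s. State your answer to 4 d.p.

ρ = 1 − 6Σd² / [n(n²−1)] = 1 − 6×94 / (7×48)
  = 1 − 564/336 = 1 − 1.67857 ≈ -0.6786

-0.6786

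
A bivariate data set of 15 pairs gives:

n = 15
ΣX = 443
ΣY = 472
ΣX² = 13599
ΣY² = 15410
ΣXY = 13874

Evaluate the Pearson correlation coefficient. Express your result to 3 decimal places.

r = (nΣXY − ΣXΣY) / √[(nΣX² − (ΣX)²)(nΣY² − (ΣY)²)]
Numerator: 15×13874 − 443×472 = -986
Denominator: √[(203985 − 196249)(231150 − 222784)] = √[7736 × 8366] = 8044.8354
r = -986 / 8044.8354 ≈ -0.123

-0.123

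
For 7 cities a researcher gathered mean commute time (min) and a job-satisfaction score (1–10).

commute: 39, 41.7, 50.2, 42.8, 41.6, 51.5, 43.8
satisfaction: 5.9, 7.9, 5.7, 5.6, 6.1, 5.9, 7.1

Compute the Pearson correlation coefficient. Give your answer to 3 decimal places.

-0.303

n = 7, Σx = 310.6, Σy = 44.2, Σx² = 13913.02, Σy² = 283.5, Σxy = 1953.94
nΣxy − ΣxΣy = 13677.58 − 13728.52 = -50.94
nΣx² − (Σx)² = 97391.14 − 96472.36 = 918.78; nΣy² − (Σy)² = 1984.5 − 1953.64 = 30.86
r = -50.94 / √(918.78 × 30.86) = -50.94 / 168.3851 ≈ -0.303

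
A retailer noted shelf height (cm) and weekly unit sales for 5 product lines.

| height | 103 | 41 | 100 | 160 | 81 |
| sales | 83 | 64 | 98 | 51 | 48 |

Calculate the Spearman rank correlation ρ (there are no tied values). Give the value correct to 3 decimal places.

0.100

Rank height: 4, 1, 3, 5, 2
Rank sales: 4, 3, 5, 2, 1
d = rank(height) − rank(sales): 0, -2, -2, 3, 1; Σd² = 18
ρ = 1 − 6Σd² / [n(n²−1)] = 1 − 6×18 / (5×24) = 1 − 108/120 ≈ 0.100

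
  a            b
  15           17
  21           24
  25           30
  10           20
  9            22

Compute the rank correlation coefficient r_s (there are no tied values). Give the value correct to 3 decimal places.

0.600

Rank a: 3, 4, 5, 2, 1
Rank b: 1, 4, 5, 2, 3
d = rank(a) − rank(b): 2, 0, 0, 0, -2; Σd² = 8
ρ = 1 − 6Σd² / [n(n²−1)] = 1 − 6×8 / (5×24) = 1 − 48/120 ≈ 0.600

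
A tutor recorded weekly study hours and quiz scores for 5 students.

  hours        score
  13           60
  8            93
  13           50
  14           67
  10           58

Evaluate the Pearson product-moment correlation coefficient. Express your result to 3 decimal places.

-0.682

n = 5, Σx = 58, Σy = 328, Σx² = 698, Σy² = 22602, Σxy = 3692
nΣxy − ΣxΣy = 18460 − 19024 = -564
nΣx² − (Σx)² = 3490 − 3364 = 126; nΣy² − (Σy)² = 113010 − 107584 = 5426
r = -564 / √(126 × 5426) = -564 / 826.8470 ≈ -0.682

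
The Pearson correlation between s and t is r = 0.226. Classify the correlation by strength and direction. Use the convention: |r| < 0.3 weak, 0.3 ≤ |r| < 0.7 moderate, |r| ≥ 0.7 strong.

r = 0.226 > 0 so the relationship is positive.
|r| = 0.226, which falls in the weak range.

weak positive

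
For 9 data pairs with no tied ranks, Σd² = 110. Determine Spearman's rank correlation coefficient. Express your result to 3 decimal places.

ρ = 1 − 6Σd² / [n(n²−1)] = 1 − 6×110 / (9×80)
  = 1 − 660/720 = 1 − 0.9167 ≈ 0.083

0.083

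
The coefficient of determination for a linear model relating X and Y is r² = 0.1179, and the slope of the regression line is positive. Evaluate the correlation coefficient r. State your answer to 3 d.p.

|r| = √0.1179 = 0.343
The association is positive, so r = 0.343.

0.343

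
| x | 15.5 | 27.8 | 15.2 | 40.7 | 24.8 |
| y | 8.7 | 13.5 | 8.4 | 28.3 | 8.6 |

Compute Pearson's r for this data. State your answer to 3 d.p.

n = 5, Σx = 124, Σy = 67.5, Σx² = 3515.66, Σy² = 1203.35, Σxy = 2002.92
nΣxy − ΣxΣy = 10014.6 − 8370 = 1644.6
nΣx² − (Σx)² = 17578.3 − 15376 = 2202.3; nΣy² − (Σy)² = 6016.75 − 4556.25 = 1460.5
r = 1644.6 / √(2202.3 × 1460.5) = 1644.6 / 1793.4490 ≈ 0.917

0.917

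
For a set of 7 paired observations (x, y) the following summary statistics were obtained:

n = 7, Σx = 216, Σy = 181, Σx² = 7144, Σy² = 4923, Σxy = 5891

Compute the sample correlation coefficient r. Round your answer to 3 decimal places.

r = (nΣxy − ΣxΣy) / √[(nΣx² − (Σx)²)(nΣy² − (Σy)²)]
Numerator: 7×5891 − 216×181 = 2141
Denominator: √[(50008 − 46656)(34461 − 32761)] = √[3352 × 1700] = 2387.1322
r = 2141 / 2387.1322 ≈ 0.897

0.897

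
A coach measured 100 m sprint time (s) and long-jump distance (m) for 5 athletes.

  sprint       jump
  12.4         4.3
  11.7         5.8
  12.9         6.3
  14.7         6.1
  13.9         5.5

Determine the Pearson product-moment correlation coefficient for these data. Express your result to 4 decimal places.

n = 5, Σx = 65.6, Σy = 28, Σx² = 866.36, Σy² = 159.28, Σxy = 368.57
nΣxy − ΣxΣy = 1842.85 − 1836.8 = 6.05
nΣx² − (Σx)² = 4331.8 − 4303.36 = 28.44; nΣy² − (Σy)² = 796.4 − 784 = 12.4
r = 6.05 / √(28.44 × 12.4) = 6.05 / 18.7791 ≈ 0.3222

0.3222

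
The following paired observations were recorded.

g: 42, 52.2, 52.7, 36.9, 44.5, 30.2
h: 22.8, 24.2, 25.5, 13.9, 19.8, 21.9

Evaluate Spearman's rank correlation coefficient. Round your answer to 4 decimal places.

0.7143

Rank g: 3, 5, 6, 2, 4, 1
Rank h: 4, 5, 6, 1, 2, 3
d = rank(g) − rank(h): -1, 0, 0, 1, 2, -2; Σd² = 10
ρ = 1 − 6Σd² / [n(n²−1)] = 1 − 6×10 / (6×35) = 1 − 60/210 ≈ 0.7143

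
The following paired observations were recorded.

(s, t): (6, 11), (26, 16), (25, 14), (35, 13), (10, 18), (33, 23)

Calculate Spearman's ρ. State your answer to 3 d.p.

Rank s: 1, 4, 3, 6, 2, 5
Rank t: 1, 4, 3, 2, 5, 6
d = rank(s) − rank(t): 0, 0, 0, 4, -3, -1; Σd² = 26
ρ = 1 − 6Σd² / [n(n²−1)] = 1 − 6×26 / (6×35) = 1 − 156/210 ≈ 0.257

0.257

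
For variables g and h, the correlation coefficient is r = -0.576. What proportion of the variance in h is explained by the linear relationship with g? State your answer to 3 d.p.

0.332

r² = (-0.576)² = 0.332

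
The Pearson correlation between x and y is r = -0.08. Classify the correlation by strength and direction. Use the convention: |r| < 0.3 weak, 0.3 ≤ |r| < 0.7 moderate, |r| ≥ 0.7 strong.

r = -0.08 < 0 so the relationship is negative.
|r| = 0.08, which falls in the weak range.

weak negative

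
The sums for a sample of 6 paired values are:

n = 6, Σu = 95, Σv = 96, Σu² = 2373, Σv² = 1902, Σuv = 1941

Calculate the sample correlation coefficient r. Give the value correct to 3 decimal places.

r = (nΣuv − ΣuΣv) / √[(nΣu² − (Σu)²)(nΣv² − (Σv)²)]
Numerator: 6×1941 − 95×96 = 2526
Denominator: √[(14238 − 9025)(11412 − 9216)] = √[5213 × 2196] = 3383.4521
r = 2526 / 3383.4521 ≈ 0.747

0.747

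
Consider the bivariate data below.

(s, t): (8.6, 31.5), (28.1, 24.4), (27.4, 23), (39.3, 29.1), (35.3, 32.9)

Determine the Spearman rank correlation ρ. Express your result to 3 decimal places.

Rank s: 1, 3, 2, 5, 4
Rank t: 4, 2, 1, 3, 5
d = rank(s) − rank(t): -3, 1, 1, 2, -1; Σd² = 16
ρ = 1 − 6Σd² / [n(n²−1)] = 1 − 6×16 / (5×24) = 1 − 96/120 ≈ 0.200

0.200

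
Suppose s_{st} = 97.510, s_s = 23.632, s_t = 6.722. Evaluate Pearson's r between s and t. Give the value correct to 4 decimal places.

r = Cov(s,t) / (s_s · s_t) = 97.510 / (23.632 × 6.722)
  = 97.510 / 158.8543 ≈ 0.6138

0.6138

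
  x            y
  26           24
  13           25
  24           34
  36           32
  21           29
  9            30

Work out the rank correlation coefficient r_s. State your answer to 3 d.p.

Rank x: 5, 2, 4, 6, 3, 1
Rank y: 1, 2, 6, 5, 3, 4
d = rank(x) − rank(y): 4, 0, -2, 1, 0, -3; Σd² = 30
ρ = 1 − 6Σd² / [n(n²−1)] = 1 − 6×30 / (6×35) = 1 − 180/210 ≈ 0.143

0.143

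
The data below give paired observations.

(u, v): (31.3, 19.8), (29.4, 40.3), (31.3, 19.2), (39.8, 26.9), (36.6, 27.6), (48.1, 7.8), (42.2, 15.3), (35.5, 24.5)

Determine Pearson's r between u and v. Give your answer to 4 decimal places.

-0.6848

n = 8, Σu = 294.2, Σv = 181.4, Σu² = 11102.04, Σv² = 4765.32, Σuv = 6376.89
nΣuv − ΣuΣv = 51015.12 − 53367.88 = -2352.76
nΣu² − (Σu)² = 88816.32 − 86553.64 = 2262.68; nΣv² − (Σv)² = 38122.56 − 32905.96 = 5216.6
r = -2352.76 / √(2262.68 × 5216.6) = -2352.76 / 3435.6217 ≈ -0.6848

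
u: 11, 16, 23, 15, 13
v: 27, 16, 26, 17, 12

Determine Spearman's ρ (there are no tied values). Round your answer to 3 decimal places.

-0.100

Rank u: 1, 4, 5, 3, 2
Rank v: 5, 2, 4, 3, 1
d = rank(u) − rank(v): -4, 2, 1, 0, 1; Σd² = 22
ρ = 1 − 6Σd² / [n(n²−1)] = 1 − 6×22 / (5×24) = 1 − 132/120 ≈ -0.100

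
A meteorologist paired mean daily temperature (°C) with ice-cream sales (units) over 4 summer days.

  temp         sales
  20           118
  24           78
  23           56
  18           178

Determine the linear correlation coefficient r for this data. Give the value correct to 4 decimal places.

n = 4, Σx = 85, Σy = 430, Σx² = 1829, Σy² = 54828, Σxy = 8724
nΣxy − ΣxΣy = 34896 − 36550 = -1654
nΣx² − (Σx)² = 7316 − 7225 = 91; nΣy² − (Σy)² = 219312 − 184900 = 34412
r = -1654 / √(91 × 34412) = -1654 / 1769.6022 ≈ -0.9347

-0.9347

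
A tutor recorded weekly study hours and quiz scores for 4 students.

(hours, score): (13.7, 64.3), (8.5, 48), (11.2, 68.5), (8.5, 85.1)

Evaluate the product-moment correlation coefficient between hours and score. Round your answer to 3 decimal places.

-0.051

n = 4, Σx = 41.9, Σy = 265.9, Σx² = 457.63, Σy² = 18372.75, Σxy = 2779.46
nΣxy − ΣxΣy = 11117.84 − 11141.21 = -23.37
nΣx² − (Σx)² = 1830.52 − 1755.61 = 74.91; nΣy² − (Σy)² = 73491 − 70702.81 = 2788.19
r = -23.37 / √(74.91 × 2788.19) = -23.37 / 457.0157 ≈ -0.051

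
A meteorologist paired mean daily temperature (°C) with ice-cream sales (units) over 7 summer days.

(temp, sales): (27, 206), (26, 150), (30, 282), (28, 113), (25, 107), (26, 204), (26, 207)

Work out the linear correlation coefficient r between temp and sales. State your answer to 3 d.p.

0.585

n = 7, Σx = 188, Σy = 1269, Σx² = 5066, Σy² = 253143, Σxy = 34447
nΣxy − ΣxΣy = 241129 − 238572 = 2557
nΣx² − (Σx)² = 35462 − 35344 = 118; nΣy² − (Σy)² = 1772001 − 1610361 = 161640
r = 2557 / √(118 × 161640) = 2557 / 4367.3241 ≈ 0.585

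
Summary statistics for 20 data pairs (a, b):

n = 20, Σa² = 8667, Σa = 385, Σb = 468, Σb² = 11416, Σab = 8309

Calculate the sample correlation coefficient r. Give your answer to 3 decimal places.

r = (nΣab − ΣaΣb) / √[(nΣa² − (Σa)²)(nΣb² − (Σb)²)]
Numerator: 20×8309 − 385×468 = -14000
Denominator: √[(173340 − 148225)(228320 − 219024)] = √[25115 × 9296] = 15279.6937
r = -14000 / 15279.6937 ≈ -0.916

-0.916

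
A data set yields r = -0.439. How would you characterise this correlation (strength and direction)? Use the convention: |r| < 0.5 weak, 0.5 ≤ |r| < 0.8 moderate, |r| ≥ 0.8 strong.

weak negative

r = -0.439 < 0 so the relationship is negative.
|r| = 0.439, which falls in the weak range.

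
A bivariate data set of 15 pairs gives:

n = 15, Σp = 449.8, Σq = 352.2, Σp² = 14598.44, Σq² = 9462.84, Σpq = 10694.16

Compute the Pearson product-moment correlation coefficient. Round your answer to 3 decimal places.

r = (nΣpq − ΣpΣq) / √[(nΣp² − (Σp)²)(nΣq² − (Σq)²)]
Numerator: 15×10694.16 − 449.8×352.2 = 1992.84
Denominator: √[(218976.6 − 202320.04)(141942.6 − 124044.84)] = √[16656.56 × 17897.76] = 17266.0103
r = 1992.84 / 17266.0103 ≈ 0.115

0.115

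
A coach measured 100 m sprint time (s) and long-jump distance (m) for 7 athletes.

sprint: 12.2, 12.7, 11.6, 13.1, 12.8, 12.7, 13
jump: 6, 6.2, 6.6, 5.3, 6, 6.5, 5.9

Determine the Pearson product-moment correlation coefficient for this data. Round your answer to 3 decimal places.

n = 7, Σx = 88.1, Σy = 42.5, Σx² = 1110.43, Σy² = 259.15, Σxy = 533.98
nΣxy − ΣxΣy = 3737.86 − 3744.25 = -6.39
nΣx² − (Σx)² = 7773.01 − 7761.61 = 11.4; nΣy² − (Σy)² = 1814.05 − 1806.25 = 7.8
r = -6.39 / √(11.4 × 7.8) = -6.39 / 9.4297 ≈ -0.678

-0.678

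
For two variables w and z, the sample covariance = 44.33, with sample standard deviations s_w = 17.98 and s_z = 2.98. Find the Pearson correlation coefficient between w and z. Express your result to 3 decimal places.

r = Cov(w,z) / (s_w · s_z) = 44.33 / (17.98 × 2.98)
  = 44.33 / 53.5804 ≈ 0.827

0.827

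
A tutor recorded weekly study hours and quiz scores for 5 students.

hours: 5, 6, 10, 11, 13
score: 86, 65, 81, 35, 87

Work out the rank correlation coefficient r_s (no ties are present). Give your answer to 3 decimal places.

Rank hours: 1, 2, 3, 4, 5
Rank score: 4, 2, 3, 1, 5
d = rank(hours) − rank(score): -3, 0, 0, 3, 0; Σd² = 18
ρ = 1 − 6Σd² / [n(n²−1)] = 1 − 6×18 / (5×24) = 1 − 108/120 ≈ 0.100

0.100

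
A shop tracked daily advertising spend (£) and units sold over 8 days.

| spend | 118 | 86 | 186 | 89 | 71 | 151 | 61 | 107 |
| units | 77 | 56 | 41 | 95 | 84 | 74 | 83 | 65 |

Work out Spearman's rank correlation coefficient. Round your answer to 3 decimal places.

-0.548

Rank spend: 6, 3, 8, 4, 2, 7, 1, 5
Rank units: 5, 2, 1, 8, 7, 4, 6, 3
d = rank(spend) − rank(units): 1, 1, 7, -4, -5, 3, -5, 2; Σd² = 130
ρ = 1 − 6Σd² / [n(n²−1)] = 1 − 6×130 / (8×63) = 1 − 780/504 ≈ -0.548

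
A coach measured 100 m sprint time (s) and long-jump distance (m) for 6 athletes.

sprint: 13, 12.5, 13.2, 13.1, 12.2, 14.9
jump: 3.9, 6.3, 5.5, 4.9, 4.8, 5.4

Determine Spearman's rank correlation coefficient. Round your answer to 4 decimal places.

Rank sprint: 3, 2, 5, 4, 1, 6
Rank jump: 1, 6, 5, 3, 2, 4
d = rank(sprint) − rank(jump): 2, -4, 0, 1, -1, 2; Σd² = 26
ρ = 1 − 6Σd² / [n(n²−1)] = 1 − 6×26 / (6×35) = 1 − 156/210 ≈ 0.2571

0.2571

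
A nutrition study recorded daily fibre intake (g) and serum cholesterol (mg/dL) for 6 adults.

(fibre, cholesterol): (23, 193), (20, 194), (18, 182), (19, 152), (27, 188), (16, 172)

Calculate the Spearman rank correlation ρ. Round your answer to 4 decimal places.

0.6000

Rank fibre: 5, 4, 2, 3, 6, 1
Rank cholesterol: 5, 6, 3, 1, 4, 2
d = rank(fibre) − rank(cholesterol): 0, -2, -1, 2, 2, -1; Σd² = 14
ρ = 1 − 6Σd² / [n(n²−1)] = 1 − 6×14 / (6×35) = 1 − 84/210 ≈ 0.6000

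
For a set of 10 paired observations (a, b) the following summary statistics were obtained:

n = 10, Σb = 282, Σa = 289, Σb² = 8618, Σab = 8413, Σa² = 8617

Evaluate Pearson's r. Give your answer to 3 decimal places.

r = (nΣab − ΣaΣb) / √[(nΣa² − (Σa)²)(nΣb² − (Σb)²)]
Numerator: 10×8413 − 289×282 = 2632
Denominator: √[(86170 − 83521)(86180 − 79524)] = √[2649 × 6656] = 4199.0170
r = 2632 / 4199.0170 ≈ 0.627

0.627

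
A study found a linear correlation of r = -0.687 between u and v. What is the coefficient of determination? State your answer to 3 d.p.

0.472

r² = (-0.687)² = 0.472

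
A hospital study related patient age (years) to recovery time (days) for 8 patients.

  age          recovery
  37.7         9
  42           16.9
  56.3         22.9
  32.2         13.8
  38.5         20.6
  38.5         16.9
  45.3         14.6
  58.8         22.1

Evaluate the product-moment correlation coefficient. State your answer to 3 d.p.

n = 8, Σx = 349.3, Σy = 136.8, Σx² = 15865.85, Σy² = 2493, Σxy = 6187.34
nΣxy − ΣxΣy = 49498.72 − 47784.24 = 1714.48
nΣx² − (Σx)² = 126926.8 − 122010.49 = 4916.31; nΣy² − (Σy)² = 19944 − 18714.24 = 1229.76
r = 1714.48 / √(4916.31 × 1229.76) = 1714.48 / 2458.8374 ≈ 0.697

0.697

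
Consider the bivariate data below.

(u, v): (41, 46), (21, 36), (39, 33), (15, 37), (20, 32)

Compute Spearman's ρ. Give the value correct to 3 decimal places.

Rank u: 5, 3, 4, 1, 2
Rank v: 5, 3, 2, 4, 1
d = rank(u) − rank(v): 0, 0, 2, -3, 1; Σd² = 14
ρ = 1 − 6Σd² / [n(n²−1)] = 1 − 6×14 / (5×24) = 1 − 84/120 ≈ 0.300

0.300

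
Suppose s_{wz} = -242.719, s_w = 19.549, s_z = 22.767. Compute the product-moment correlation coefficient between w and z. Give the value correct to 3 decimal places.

r = Cov(w,z) / (s_w · s_z) = -242.719 / (19.549 × 22.767)
  = -242.719 / 445.0721 ≈ -0.545

-0.545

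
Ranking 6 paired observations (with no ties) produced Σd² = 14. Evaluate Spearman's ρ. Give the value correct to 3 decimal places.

0.600

ρ = 1 − 6Σd² / [n(n²−1)] = 1 − 6×14 / (6×35)
  = 1 − 84/210 = 1 − 0.4000 ≈ 0.600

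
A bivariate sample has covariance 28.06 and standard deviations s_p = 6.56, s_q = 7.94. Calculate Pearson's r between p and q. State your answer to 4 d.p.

0.5387

r = Cov(p,q) / (s_p · s_q) = 28.06 / (6.56 × 7.94)
  = 28.06 / 52.0864 ≈ 0.5387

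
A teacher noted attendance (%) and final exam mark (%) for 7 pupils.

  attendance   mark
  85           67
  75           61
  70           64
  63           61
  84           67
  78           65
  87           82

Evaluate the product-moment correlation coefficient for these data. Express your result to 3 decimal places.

n = 7, Σx = 542, Σy = 467, Σx² = 42428, Σy² = 31465, Σxy = 36425
nΣxy − ΣxΣy = 254975 − 253114 = 1861
nΣx² − (Σx)² = 296996 − 293764 = 3232; nΣy² − (Σy)² = 220255 − 218089 = 2166
r = 1861 / √(3232 × 2166) = 1861 / 2645.8481 ≈ 0.703

0.703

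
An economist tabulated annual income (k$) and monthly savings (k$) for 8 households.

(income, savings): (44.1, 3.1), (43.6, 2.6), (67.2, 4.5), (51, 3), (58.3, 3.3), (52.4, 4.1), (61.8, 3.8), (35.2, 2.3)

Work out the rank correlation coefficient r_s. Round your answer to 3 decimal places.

0.905

Rank income: 3, 2, 8, 4, 6, 5, 7, 1
Rank savings: 4, 2, 8, 3, 5, 7, 6, 1
d = rank(income) − rank(savings): -1, 0, 0, 1, 1, -2, 1, 0; Σd² = 8
ρ = 1 − 6Σd² / [n(n²−1)] = 1 − 6×8 / (8×63) = 1 − 48/504 ≈ 0.905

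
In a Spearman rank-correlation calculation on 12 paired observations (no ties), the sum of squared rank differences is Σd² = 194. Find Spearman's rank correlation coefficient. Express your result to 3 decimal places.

0.322

ρ = 1 − 6Σd² / [n(n²−1)] = 1 − 6×194 / (12×143)
  = 1 − 1164/1716 = 1 − 0.6783 ≈ 0.322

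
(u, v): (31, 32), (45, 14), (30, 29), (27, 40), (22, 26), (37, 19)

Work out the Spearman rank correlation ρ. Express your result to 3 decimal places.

-0.600

Rank u: 4, 6, 3, 2, 1, 5
Rank v: 5, 1, 4, 6, 3, 2
d = rank(u) − rank(v): -1, 5, -1, -4, -2, 3; Σd² = 56
ρ = 1 − 6Σd² / [n(n²−1)] = 1 − 6×56 / (6×35) = 1 − 336/210 ≈ -0.600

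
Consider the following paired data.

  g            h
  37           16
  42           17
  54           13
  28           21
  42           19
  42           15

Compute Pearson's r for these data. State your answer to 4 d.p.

-0.8298

n = 6, Σg = 245, Σh = 101, Σg² = 10361, Σh² = 1741, Σgh = 4024
nΣgh − ΣgΣh = 24144 − 24745 = -601
nΣg² − (Σg)² = 62166 − 60025 = 2141; nΣh² − (Σh)² = 10446 − 10201 = 245
r = -601 / √(2141 × 245) = -601 / 724.2548 ≈ -0.8298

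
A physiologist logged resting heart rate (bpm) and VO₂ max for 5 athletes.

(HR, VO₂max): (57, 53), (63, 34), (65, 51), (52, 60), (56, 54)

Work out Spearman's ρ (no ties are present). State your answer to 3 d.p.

Rank HR: 3, 4, 5, 1, 2
Rank VO₂max: 3, 1, 2, 5, 4
d = rank(HR) − rank(VO₂max): 0, 3, 3, -4, -2; Σd² = 38
ρ = 1 − 6Σd² / [n(n²−1)] = 1 − 6×38 / (5×24) = 1 − 228/120 ≈ -0.900

-0.900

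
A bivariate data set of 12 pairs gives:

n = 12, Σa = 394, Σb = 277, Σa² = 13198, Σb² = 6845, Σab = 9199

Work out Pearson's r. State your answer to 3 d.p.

0.303

r = (nΣab − ΣaΣb) / √[(nΣa² − (Σa)²)(nΣb² − (Σb)²)]
Numerator: 12×9199 − 394×277 = 1250
Denominator: √[(158376 − 155236)(82140 − 76729)] = √[3140 × 5411] = 4121.9583
r = 1250 / 4121.9583 ≈ 0.303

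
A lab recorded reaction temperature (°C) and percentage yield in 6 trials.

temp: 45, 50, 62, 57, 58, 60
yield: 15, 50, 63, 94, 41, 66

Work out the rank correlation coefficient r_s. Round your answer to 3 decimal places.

Rank temp: 1, 2, 6, 3, 4, 5
Rank yield: 1, 3, 4, 6, 2, 5
d = rank(temp) − rank(yield): 0, -1, 2, -3, 2, 0; Σd² = 18
ρ = 1 − 6Σd² / [n(n²−1)] = 1 − 6×18 / (6×35) = 1 − 108/210 ≈ 0.486

0.486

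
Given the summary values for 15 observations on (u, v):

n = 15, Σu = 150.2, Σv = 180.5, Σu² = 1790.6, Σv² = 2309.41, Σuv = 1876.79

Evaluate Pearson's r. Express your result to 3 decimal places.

0.350

r = (nΣuv − ΣuΣv) / √[(nΣu² − (Σu)²)(nΣv² − (Σv)²)]
Numerator: 15×1876.79 − 150.2×180.5 = 1040.75
Denominator: √[(26859 − 22560.04)(34641.15 − 32580.25)] = √[4298.96 × 2060.9] = 2976.5293
r = 1040.75 / 2976.5293 ≈ 0.350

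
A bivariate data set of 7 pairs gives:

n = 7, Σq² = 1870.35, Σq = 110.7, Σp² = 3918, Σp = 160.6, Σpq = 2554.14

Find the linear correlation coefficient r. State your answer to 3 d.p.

0.086

r = (nΣpq − ΣpΣq) / √[(nΣp² − (Σp)²)(nΣq² − (Σq)²)]
Numerator: 7×2554.14 − 160.6×110.7 = 100.56
Denominator: √[(27426 − 25792.36)(13092.45 − 12254.49)] = √[1633.64 × 837.96] = 1170.0107
r = 100.56 / 1170.0107 ≈ 0.086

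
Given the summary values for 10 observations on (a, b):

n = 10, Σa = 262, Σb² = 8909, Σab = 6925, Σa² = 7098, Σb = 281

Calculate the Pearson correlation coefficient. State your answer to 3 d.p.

r = (nΣab − ΣaΣb) / √[(nΣa² − (Σa)²)(nΣb² − (Σb)²)]
Numerator: 10×6925 − 262×281 = -4372
Denominator: √[(70980 − 68644)(89090 − 78961)] = √[2336 × 10129] = 4864.2928
r = -4372 / 4864.2928 ≈ -0.899

-0.899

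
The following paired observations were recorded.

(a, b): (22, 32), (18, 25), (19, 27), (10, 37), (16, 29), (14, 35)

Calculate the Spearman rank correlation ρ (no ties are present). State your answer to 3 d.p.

-0.600

Rank a: 6, 4, 5, 1, 3, 2
Rank b: 4, 1, 2, 6, 3, 5
d = rank(a) − rank(b): 2, 3, 3, -5, 0, -3; Σd² = 56
ρ = 1 − 6Σd² / [n(n²−1)] = 1 − 6×56 / (6×35) = 1 − 336/210 ≈ -0.600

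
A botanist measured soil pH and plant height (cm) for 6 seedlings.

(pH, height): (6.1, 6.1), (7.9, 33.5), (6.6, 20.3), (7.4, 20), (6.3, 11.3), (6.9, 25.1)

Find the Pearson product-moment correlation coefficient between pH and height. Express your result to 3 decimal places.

n = 6, Σx = 41.2, Σy = 116.3, Σx² = 285.24, Σy² = 2729.25, Σxy = 828.22
nΣxy − ΣxΣy = 4969.32 − 4791.56 = 177.76
nΣx² − (Σx)² = 1711.44 − 1697.44 = 14; nΣy² − (Σy)² = 16375.5 − 13525.69 = 2849.81
r = 177.76 / √(14 × 2849.81) = 177.76 / 199.7432 ≈ 0.890

0.890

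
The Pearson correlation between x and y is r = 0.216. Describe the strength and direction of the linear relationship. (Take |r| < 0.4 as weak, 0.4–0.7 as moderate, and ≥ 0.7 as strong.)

weak positive

r = 0.216 > 0 so the relationship is positive.
|r| = 0.216, which falls in the weak range.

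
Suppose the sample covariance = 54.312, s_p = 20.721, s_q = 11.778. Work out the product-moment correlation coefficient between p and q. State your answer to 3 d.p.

r = Cov(p,q) / (s_p · s_q) = 54.312 / (20.721 × 11.778)
  = 54.312 / 244.0519 ≈ 0.223

0.223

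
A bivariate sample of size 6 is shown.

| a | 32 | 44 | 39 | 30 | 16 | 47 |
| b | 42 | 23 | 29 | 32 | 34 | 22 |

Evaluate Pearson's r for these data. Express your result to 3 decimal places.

n = 6, Σa = 208, Σb = 182, Σa² = 7846, Σb² = 5798, Σab = 6025
nΣab − ΣaΣb = 36150 − 37856 = -1706
nΣa² − (Σa)² = 47076 − 43264 = 3812; nΣb² − (Σb)² = 34788 − 33124 = 1664
r = -1706 / √(3812 × 1664) = -1706 / 2518.5647 ≈ -0.677

-0.677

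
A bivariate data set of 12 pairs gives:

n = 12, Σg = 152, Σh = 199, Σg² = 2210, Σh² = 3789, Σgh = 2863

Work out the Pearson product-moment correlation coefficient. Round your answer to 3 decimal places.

r = (nΣgh − ΣgΣh) / √[(nΣg² − (Σg)²)(nΣh² − (Σh)²)]
Numerator: 12×2863 − 152×199 = 4108
Denominator: √[(26520 − 23104)(45468 − 39601)] = √[3416 × 5867] = 4476.7926
r = 4108 / 4476.7926 ≈ 0.918

0.918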